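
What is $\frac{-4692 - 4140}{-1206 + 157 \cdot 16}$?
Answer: $- \frac{4416}{653} \approx -6.7626$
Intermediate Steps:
$\frac{-4692 - 4140}{-1206 + 157 \cdot 16} = - \frac{8832}{-1206 + 2512} = - \frac{8832}{1306} = \left(-8832\right) \frac{1}{1306} = - \frac{4416}{653}$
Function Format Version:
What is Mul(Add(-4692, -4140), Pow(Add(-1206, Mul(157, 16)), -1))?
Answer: Rational(-4416, 653) ≈ -6.7626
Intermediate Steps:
Mul(Add(-4692, -4140), Pow(Add(-1206, Mul(157, 16)), -1)) = Mul(-8832, Pow(Add(-1206, 2512), -1)) = Mul(-8832, Pow(1306, -1)) = Mul(-8832, Rational(1, 1306)) = Rational(-4416, 653)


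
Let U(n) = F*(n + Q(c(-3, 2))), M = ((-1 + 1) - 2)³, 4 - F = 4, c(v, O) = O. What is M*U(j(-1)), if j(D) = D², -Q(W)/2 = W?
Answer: 0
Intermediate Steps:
Q(W) = -2*W
F = 0 (F = 4 - 1*4 = 4 - 4 = 0)
M = -8 (M = (0 - 2)³ = (-2)³ = -8)
U(n) = 0 (U(n) = 0*(n - 2*2) = 0*(n - 4) = 0*(-4 + n) = 0)
M*U(j(-1)) = -8*0 = 0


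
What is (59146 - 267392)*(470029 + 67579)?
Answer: -111954715568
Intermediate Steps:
(59146 - 267392)*(470029 + 67579) = -208246*537608 = -111954715568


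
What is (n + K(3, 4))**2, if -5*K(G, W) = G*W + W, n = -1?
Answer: 441/25 ≈ 17.640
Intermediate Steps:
K(G, W) = -W/5 - G*W/5 (K(G, W) = -(G*W + W)/5 = -(W + G*W)/5 = -W/5 - G*W/5)
(n + K(3, 4))**2 = (-1 - 1/5*4*(1 + 3))**2 = (-1 - 1/5*4*4)**2 = (-1 - 16/5)**2 = (-21/5)**2 = 441/25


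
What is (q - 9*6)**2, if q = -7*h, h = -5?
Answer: 361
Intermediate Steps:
q = 35 (q = -7*(-5) = 35)
(q - 9*6)**2 = (35 - 9*6)**2 = (35 - 54)**2 = (-19)**2 = 361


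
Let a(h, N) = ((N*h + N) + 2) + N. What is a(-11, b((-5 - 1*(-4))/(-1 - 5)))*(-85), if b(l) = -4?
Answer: -3230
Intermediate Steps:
a(h, N) = 2 + 2*N + N*h (a(h, N) = ((N + N*h) + 2) + N = (2 + N + N*h) + N = 2 + 2*N + N*h)
a(-11, b((-5 - 1*(-4))/(-1 - 5)))*(-85) = (2 + 2*(-4) - 4*(-11))*(-85) = (2 - 8 + 44)*(-85) = 38*(-85) = -3230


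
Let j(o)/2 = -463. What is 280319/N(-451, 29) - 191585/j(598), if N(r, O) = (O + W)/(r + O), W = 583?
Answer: -13677945781/70839 ≈ -1.9309e+5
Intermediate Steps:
j(o) = -926 (j(o) = 2*(-463) = -926)
N(r, O) = (583 + O)/(O + r) (N(r, O) = (O + 583)/(r + O) = (583 + O)/(O + r))
280319/N(-451, 29) - 191585/j(598) = 280319/(((583 + 29)/(29 - 451))) - 191585/(-926) = 280319/((612/(-422))) - 191585*(-1/926) = 280319/((-1/422*612)) + 191585/926 = 280319/(-306/211) + 191585/926 = 280319*(-211/306) + 191585/926 = -59147309/306 + 191585/926 = -13677945781/70839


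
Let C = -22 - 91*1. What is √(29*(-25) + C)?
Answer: I*√838 ≈ 28.948*I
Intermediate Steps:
C = -113 (C = -22 - 91 = -113)
√(29*(-25) + C) = √(29*(-25) - 113) = √(-725 - 113) = √(-838) = I*√838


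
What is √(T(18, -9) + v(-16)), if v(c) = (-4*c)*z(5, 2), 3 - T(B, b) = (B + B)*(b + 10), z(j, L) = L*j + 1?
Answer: √671 ≈ 25.904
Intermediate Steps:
z(j, L) = 1 + L*j
T(B, b) = 3 - 2*B*(10 + b) (T(B, b) = 3 - (B + B)*(b + 10) = 3 - 2*B*(10 + b))
v(c) = -44*c (v(c) = (-4*c)*(1 + 2*5) = (-4*c)*(1 + 10) = -4*c*11 = -44*c)
√(T(18, -9) + v(-16)) = √((3 - 20*18 - 2*18*(-9)) - 44*(-16)) = √((3 - 360 + 324) + 704) = √(-33 + 704) = √671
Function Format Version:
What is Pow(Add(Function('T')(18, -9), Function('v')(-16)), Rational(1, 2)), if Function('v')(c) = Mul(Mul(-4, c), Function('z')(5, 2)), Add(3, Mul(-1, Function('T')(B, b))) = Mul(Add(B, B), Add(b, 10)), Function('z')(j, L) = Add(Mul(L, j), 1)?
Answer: Pow(671, Rational(1, 2)) ≈ 25.904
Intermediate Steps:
Function('z')(j, L) = Add(1, Mul(L, j))
Function('T')(B, b) = Add(3, Mul(-2, B, Add(10, b))) (Function('T')(B, b) = Add(3, Mul(-1, Mul(Add(B, B), Add(b, 10)))) = Add(3, Mul(-1, Mul(Mul(2, B), Add(10, b)))) = Add(3, Mul(-1, Mul(2, B, Add(10, b)))) = Add(3, Mul(-2, B, Add(10, b))))
Function('v')(c) = Mul(-44, c) (Function('v')(c) = Mul(Mul(-4, c), Add(1, Mul(2, 5))) = Mul(Mul(-4, c), Add(1, 10)) = Mul(Mul(-4, c), 11) = Mul(-44, c))
Pow(Add(Function('T')(18, -9), Function('v')(-16)), Rational(1, 2)) = Pow(Add(Add(3, Mul(-20, 18), Mul(-2, 18, -9)), Mul(-44, -16)), Rational(1, 2)) = Pow(Add(Add(3, -360, 324), 704), Rational(1, 2)) = Pow(Add(-33, 704), Rational(1, 2)) = Pow(671, Rational(1, 2))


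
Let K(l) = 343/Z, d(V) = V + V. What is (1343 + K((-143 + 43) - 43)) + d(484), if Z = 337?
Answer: 779150/337 ≈ 2312.0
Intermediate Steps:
d(V) = 2*V
K(l) = 343/337
(1343 + K((-143 + 43) - 43)) + d(484) = (1343 + 343/337) + 2*484 = 452934/337 + 968 = 779150/337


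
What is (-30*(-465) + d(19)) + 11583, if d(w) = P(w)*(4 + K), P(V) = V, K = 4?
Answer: 25685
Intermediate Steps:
d(w) = 8*w (d(w) = w*(4 + 4) = w*8 = 8*w)
(-30*(-465) + d(19)) + 11583 = (-30*(-465) + 8*19) + 11583 = (13950 + 152) + 11583 = 14102 + 11583 = 25685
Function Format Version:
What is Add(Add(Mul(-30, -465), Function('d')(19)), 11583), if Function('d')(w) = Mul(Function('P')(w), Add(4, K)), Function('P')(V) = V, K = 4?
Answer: 25685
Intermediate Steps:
Function('d')(w) = Mul(8, w) (Function('d')(w) = Mul(w, Add(4, 4)) = Mul(w, 8) = Mul(8, w))
Add(Add(Mul(-30, -465), Function('d')(19)), 11583) = Add(Add(Mul(-30, -465), Mul(8, 19)), 11583) = Add(Add(13950, 152), 11583) = Add(14102, 11583) = 25685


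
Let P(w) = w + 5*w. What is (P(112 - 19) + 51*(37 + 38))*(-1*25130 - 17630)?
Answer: -187417080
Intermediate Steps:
P(w) = 6*w
(P(112 - 19) + 51*(37 + 38))*(-1*25130 - 17630) = (6*(112 - 19) + 51*(37 + 38))*(-1*25130 - 17630) = (6*93 + 51*75)*(-25130 - 17630) = (558 + 3825)*(-42760) = 4383*(-42760) = -187417080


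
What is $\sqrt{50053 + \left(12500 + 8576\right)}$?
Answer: $\sqrt{71129} \approx 266.7$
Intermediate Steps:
$\sqrt{50053 + \left(12500 + 8576\right)} = \sqrt{50053 + 21076} = \sqrt{71129}$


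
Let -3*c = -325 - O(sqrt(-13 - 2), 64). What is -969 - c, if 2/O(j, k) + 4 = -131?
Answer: -436318/405 ≈ -1077.3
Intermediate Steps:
O(j, k) = -2/135 (O(j, k) = 2/(-4 - 131) = 2/(-135) = 2*(-1/135) = -2/135)
c = 43873/405 (c = -(-325 - 1*(-2/135))/3 = -(-325 + 2/135)/3 = -1/3*(-43873/135) = 43873/405 ≈ 108.33)
-969 - c = -969 - 1*43873/405 = -969 - 43873/405 = -436318/405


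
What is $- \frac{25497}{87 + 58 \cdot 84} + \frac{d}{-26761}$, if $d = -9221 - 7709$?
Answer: $- \frac{66485483}{14745311} \approx -4.5089$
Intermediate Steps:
$d = -16930$ ($d = -9221 - 7709 = -16930$)
$- \frac{25497}{87 + 58 \cdot 84} + \frac{d}{-26761} = - \frac{25497}{87 + 58 \cdot 84} - \frac{16930}{-26761} = - \frac{25497}{87 + 4872} - - \frac{16930}{26761} = - \frac{25497}{4959} + \frac{16930}{26761} = \left(-25497\right) \frac{1}{4959} + \frac{16930}{26761} = - \frac{2833}{551} + \frac{16930}{26761} = - \frac{66485483}{14745311}$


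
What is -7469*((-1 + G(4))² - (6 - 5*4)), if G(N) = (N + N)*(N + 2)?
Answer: -16603587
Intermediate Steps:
G(N) = 2*N*(2 + N) (G(N) = (2*N)*(2 + N) = 2*N*(2 + N))
-7469*((-1 + G(4))² - (6 - 5*4)) = -7469*((-1 + 2*4*(2 + 4))² - (6 - 5*4)) = -7469*((-1 + 2*4*6)² - (6 - 20)) = -7469*((-1 + 48)² - 1*(-14)) = -7469*(47² + 14) = -7469*(2209 + 14) = -7469*2223 = -16603587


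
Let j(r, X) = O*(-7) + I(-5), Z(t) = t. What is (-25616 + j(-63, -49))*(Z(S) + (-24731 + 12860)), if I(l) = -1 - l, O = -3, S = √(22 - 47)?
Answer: 303790761 - 127955*I ≈ 3.0379e+8 - 1.2796e+5*I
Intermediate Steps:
S = 5*I (S = √(-25) = 5*I ≈ 5.0*I)
j(r, X) = 25 (j(r, X) = -3*(-7) + (-1 - 1*(-5)) = 21 + (-1 + 5) = 21 + 4 = 25)
(-25616 + j(-63, -49))*(Z(S) + (-24731 + 12860)) = (-25616 + 25)*(5*I + (-24731 + 12860)) = -25591*(5*I - 11871) = -25591*(-11871 + 5*I) = 303790761 - 127955*I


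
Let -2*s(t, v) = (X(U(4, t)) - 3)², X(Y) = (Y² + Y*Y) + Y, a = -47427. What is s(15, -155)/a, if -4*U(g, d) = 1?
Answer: 625/6070656 ≈ 0.00010295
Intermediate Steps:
U(g, d) = -¼ (U(g, d) = -¼*1 = -¼)
X(Y) = Y + 2*Y² (X(Y) = (Y² + Y²) + Y = 2*Y² + Y = Y + 2*Y²)
s(t, v) = -625/128 (s(t, v) = -(-(1 + 2*(-¼))/4 - 3)²/2 = -(-(1 - ½)/4 - 3)²/2 = -(-¼*½ - 3)²/2 = -(-⅛ - 3)²/2 = -(-25/8)²/2 = -½*625/64 = -625/128)
s(15, -155)/a = -625/128/(-47427) = -625/128*(-1/47427) = 625/6070656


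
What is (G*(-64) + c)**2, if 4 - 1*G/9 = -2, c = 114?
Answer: 11168964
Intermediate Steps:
G = 54 (G = 36 - 9*(-2) = 36 + 18 = 54)
(G*(-64) + c)**2 = (54*(-64) + 114)**2 = (-3456 + 114)**2 = (-3342)**2 = 11168964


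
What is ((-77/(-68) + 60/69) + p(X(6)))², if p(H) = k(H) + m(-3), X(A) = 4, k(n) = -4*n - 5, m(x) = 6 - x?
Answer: 244515769/2446096 ≈ 99.962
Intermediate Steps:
k(n) = -5 - 4*n
p(H) = 4 - 4*H (p(H) = (-5 - 4*H) + (6 - 1*(-3)) = (-5 - 4*H) + (6 + 3) = (-5 - 4*H) + 9 = 4 - 4*H)
((-77/(-68) + 60/69) + p(X(6)))² = ((-77/(-68) + 60/69) + (4 - 4*4))² = ((-77*(-1/68) + 60*(1/69)) + (4 - 16))² = ((77/68 + 20/23) - 12)² = (3131/1564 - 12)² = (-15637/1564)² = 244515769/2446096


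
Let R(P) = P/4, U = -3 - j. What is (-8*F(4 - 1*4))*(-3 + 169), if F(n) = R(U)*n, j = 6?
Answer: 0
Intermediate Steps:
U = -9 (U = -3 - 1*6 = -3 - 6 = -9)
R(P) = P/4 (R(P) = P*(¼) = P/4)
F(n) = -9*n/4 (F(n) = ((¼)*(-9))*n = -9*n/4)
(-8*F(4 - 1*4))*(-3 + 169) = (-(-18)*(4 - 1*4))*(-3 + 169) = -(-18)*(4 - 4)*166 = -(-18)*0*166 = -8*0*166 = 0*166 = 0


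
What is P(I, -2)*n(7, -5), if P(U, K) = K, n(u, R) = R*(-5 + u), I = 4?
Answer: 20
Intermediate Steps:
P(I, -2)*n(7, -5) = -(-10)*(-5 + 7) = -(-10)*2 = -2*(-10) = 20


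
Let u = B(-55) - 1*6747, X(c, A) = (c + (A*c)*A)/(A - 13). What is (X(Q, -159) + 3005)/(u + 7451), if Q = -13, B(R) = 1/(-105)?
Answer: 44390115/6357034 ≈ 6.9828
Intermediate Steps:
B(R) = -1/105
X(c, A) = (c + c*A²)/(-13 + A)
u = -708436/105 (u = -1/105 - 1*6747 = -1/105 - 6747 = -708436/105 ≈ -6747.0)
(X(Q, -159) + 3005)/(u + 7451) = (-13*(1 + (-159)²)/(-13 - 159) + 3005)/(-708436/105 + 7451) = (-13*(1 + 25281)/(-172) + 3005)/(73919/105) = (-13*(-1/172)*25282 + 3005)*(105/73919) = (164333/86 + 3005)*(105/73919) = (422763/86)*(105/73919) = 44390115/6357034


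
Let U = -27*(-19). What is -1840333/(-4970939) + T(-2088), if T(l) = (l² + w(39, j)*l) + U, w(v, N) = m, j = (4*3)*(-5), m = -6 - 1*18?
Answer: 21923677106824/4970939 ≈ 4.4104e+6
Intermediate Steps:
U = 513
m = -24 (m = -6 - 18 = -24)
j = -60 (j = 12*(-5) = -60)
w(v, N) = -24
T(l) = 513 + l² - 24*l (T(l) = (l² - 24*l) + 513 = 513 + l² - 24*l)
-1840333/(-4970939) + T(-2088) = -1840333/(-4970939) + (513 + (-2088)² - 24*(-2088)) = -1840333*(-1/4970939) + (513 + 4359744 + 50112) = 1840333/4970939 + 4410369 = 21923677106824/4970939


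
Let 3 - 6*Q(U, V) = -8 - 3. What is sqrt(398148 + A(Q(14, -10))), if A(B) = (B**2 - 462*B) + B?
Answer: 10*sqrt(35737)/3 ≈ 630.14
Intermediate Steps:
Q(U, V) = 7/3 (Q(U, V) = 1/2 - (-8 - 3)/6 = 1/2 - 1/6*(-11) = 1/2 + 11/6 = 7/3)
A(B) = B**2 - 461*B
sqrt(398148 + A(Q(14, -10))) = sqrt(398148 + 7*(-461 + 7/3)/3) = sqrt(398148 + (7/3)*(-1376/3)) = sqrt(398148 - 9632/9) = sqrt(3573700/9) = 10*sqrt(35737)/3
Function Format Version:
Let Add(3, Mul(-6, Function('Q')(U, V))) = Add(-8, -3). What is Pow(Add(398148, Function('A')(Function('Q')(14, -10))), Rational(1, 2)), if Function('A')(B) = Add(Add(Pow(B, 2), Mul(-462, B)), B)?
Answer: Mul(Rational(10, 3), Pow(35737, Rational(1, 2))) ≈ 630.14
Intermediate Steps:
Function('Q')(U, V) = Rational(7, 3) (Function('Q')(U, V) = Add(Rational(1, 2), Mul(Rational(-1, 6), Add(-8, -3))) = Add(Rational(1, 2), Mul(Rational(-1, 6), -11)) = Add(Rational(1, 2), Rational(11, 6)) = Rational(7, 3))
Function('A')(B) = Add(Pow(B, 2), Mul(-461, B))
Pow(Add(398148, Function('A')(Function('Q')(14, -10))), Rational(1, 2)) = Pow(Add(398148, Mul(Rational(7, 3), Add(-461, Rational(7, 3)))), Rational(1, 2)) = Pow(Add(398148, Mul(Rational(7, 3), Rational(-1376, 3))), Rational(1, 2)) = Pow(Add(398148, Rational(-9632, 9)), Rational(1, 2)) = Pow(Rational(3573700, 9), Rational(1, 2)) = Mul(Rational(10, 3), Pow(35737, Rational(1, 2)))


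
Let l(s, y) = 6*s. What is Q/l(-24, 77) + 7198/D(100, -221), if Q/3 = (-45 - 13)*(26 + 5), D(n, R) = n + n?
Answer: 44069/600 ≈ 73.448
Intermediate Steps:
D(n, R) = 2*n
Q = -5394 (Q = 3*((-45 - 13)*(26 + 5)) = 3*(-58*31) = 3*(-1798) = -5394)
Q/l(-24, 77) + 7198/D(100, -221) = -5394/(6*(-24)) + 7198/((2*100)) = -5394/(-144) + 7198/200 = -5394*(-1/144) + 7198*(1/200) = 899/24 + 3599/100 = 44069/600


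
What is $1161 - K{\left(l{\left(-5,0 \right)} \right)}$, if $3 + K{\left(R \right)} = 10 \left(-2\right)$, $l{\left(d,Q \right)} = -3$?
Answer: $1184$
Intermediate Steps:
$K{\left(R \right)} = -23$ ($K{\left(R \right)} = -3 + 10 \left(-2\right) = -3 - 20 = -23$)
$1161 - K{\left(l{\left(-5,0 \right)} \right)} = 1161 - -23 = 1161 + 23 = 1184$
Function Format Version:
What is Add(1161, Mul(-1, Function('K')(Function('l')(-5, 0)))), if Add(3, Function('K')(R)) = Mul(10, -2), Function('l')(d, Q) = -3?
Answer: 1184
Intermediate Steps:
Function('K')(R) = -23 (Function('K')(R) = Add(-3, Mul(10, -2)) = Add(-3, -20) = -23)
Add(1161, Mul(-1, Function('K')(Function('l')(-5, 0)))) = Add(1161, Mul(-1, -23)) = Add(1161, 23) = 1184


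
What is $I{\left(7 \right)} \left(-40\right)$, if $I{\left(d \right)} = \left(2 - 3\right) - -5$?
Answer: $-160$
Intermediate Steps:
$I{\left(d \right)} = 4$ ($I{\left(d \right)} = \left(2 - 3\right) + 5 = -1 + 5 = 4$)
$I{\left(7 \right)} \left(-40\right) = 4 \left(-40\right) = -160$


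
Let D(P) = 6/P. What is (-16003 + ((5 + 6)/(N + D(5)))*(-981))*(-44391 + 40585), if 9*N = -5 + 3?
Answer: 205822771/2 ≈ 1.0291e+8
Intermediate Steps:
N = -2/9 (N = (-5 + 3)/9 = (1/9)*(-2) = -2/9 ≈ -0.22222)
(-16003 + ((5 + 6)/(N + D(5)))*(-981))*(-44391 + 40585) = (-16003 + ((5 + 6)/(-2/9 + 6/5))*(-981))*(-44391 + 40585) = (-16003 + (11/(-2/9 + 6*(1/5)))*(-981))*(-3806) = (-16003 + (11/(-2/9 + 6/5))*(-981))*(-3806) = (-16003 + (11/(44/45))*(-981))*(-3806) = (-16003 + (11*(45/44))*(-981))*(-3806) = (-16003 + (45/4)*(-981))*(-3806) = (-16003 - 44145/4)*(-3806) = -108157/4*(-3806) = 205822771/2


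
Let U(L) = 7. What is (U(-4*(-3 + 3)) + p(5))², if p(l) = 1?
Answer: 64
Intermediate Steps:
(U(-4*(-3 + 3)) + p(5))² = (7 + 1)² = 8² = 64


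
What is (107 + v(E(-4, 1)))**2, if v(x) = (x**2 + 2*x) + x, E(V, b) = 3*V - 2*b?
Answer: 68121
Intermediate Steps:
E(V, b) = -2*b + 3*V
v(x) = x**2 + 3*x
(107 + v(E(-4, 1)))**2 = (107 + (-2*1 + 3*(-4))*(3 + (-2*1 + 3*(-4))))**2 = (107 + (-2 - 12)*(3 + (-2 - 12)))**2 = (107 - 14*(3 - 14))**2 = (107 - 14*(-11))**2 = (107 + 154)**2 = 261**2 = 68121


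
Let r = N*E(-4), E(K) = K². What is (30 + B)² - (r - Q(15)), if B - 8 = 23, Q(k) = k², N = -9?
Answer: 4090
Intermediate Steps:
B = 31 (B = 8 + 23 = 31)
r = -144 (r = -9*(-4)² = -9*16 = -144)
(30 + B)² - (r - Q(15)) = (30 + 31)² - (-144 - 1*15²) = 61² - (-144 - 1*225) = 3721 - (-144 - 225) = 3721 - 1*(-369) = 3721 + 369 = 4090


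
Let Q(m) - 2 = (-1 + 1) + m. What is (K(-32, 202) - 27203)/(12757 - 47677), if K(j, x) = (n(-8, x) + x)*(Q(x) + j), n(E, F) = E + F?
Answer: -40909/34920 ≈ -1.1715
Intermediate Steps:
Q(m) = 2 + m (Q(m) = 2 + ((-1 + 1) + m) = 2 + (0 + m) = 2 + m)
K(j, x) = (-8 + 2*x)*(2 + j + x) (K(j, x) = ((-8 + x) + x)*((2 + x) + j) = (-8 + 2*x)*(2 + j + x))
(K(-32, 202) - 27203)/(12757 - 47677) = ((-16 - 8*(-32) - 4*202 + 2*202² + 2*(-32)*202) - 27203)/(12757 - 47677) = ((-16 + 256 - 808 + 2*40804 - 12928) - 27203)/(-34920) = ((-16 + 256 - 808 + 81608 - 12928) - 27203)*(-1/34920) = (68112 - 27203)*(-1/34920) = 40909*(-1/34920) = -40909/34920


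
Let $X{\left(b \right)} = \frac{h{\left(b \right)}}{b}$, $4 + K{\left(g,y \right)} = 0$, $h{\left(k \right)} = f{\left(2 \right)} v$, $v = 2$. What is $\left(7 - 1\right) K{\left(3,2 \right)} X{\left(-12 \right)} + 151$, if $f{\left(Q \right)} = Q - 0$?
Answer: $159$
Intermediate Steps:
$f{\left(Q \right)} = Q$ ($f{\left(Q \right)} = Q + 0 = Q$)
$h{\left(k \right)} = 4$ ($h{\left(k \right)} = 2 \cdot 2 = 4$)
$K{\left(g,y \right)} = -4$ ($K{\left(g,y \right)} = -4 + 0 = -4$)
$X{\left(b \right)} = \frac{4}{b}$
$\left(7 - 1\right) K{\left(3,2 \right)} X{\left(-12 \right)} + 151 = \left(7 - 1\right) \left(-4\right) \frac{4}{-12} + 151 = 6 \left(-4\right) 4 \left(- \frac{1}{12}\right) + 151 = \left(-24\right) \left(- \frac{1}{3}\right) + 151 = 8 + 151 = 159$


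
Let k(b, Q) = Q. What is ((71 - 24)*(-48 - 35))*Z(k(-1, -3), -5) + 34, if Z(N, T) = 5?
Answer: -19471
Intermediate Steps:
((71 - 24)*(-48 - 35))*Z(k(-1, -3), -5) + 34 = ((71 - 24)*(-48 - 35))*5 + 34 = (47*(-83))*5 + 34 = -3901*5 + 34 = -19505 + 34 = -19471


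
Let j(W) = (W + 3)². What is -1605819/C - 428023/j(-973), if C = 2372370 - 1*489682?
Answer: -579187215731/442855284800 ≈ -1.3078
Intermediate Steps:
j(W) = (3 + W)²
C = 1882688 (C = 2372370 - 489682 = 1882688)
-1605819/C - 428023/j(-973) = -1605819/1882688 - 428023/(3 - 973)² = -1605819*1/1882688 - 428023/((-970)²) = -1605819/1882688 - 428023/940900 = -579187215731/442855284800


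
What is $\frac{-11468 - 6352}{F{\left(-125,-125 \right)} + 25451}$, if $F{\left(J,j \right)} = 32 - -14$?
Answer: $- \frac{1980}{2833} \approx -0.69891$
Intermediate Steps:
$F{\left(J,j \right)} = 46$ ($F{\left(J,j \right)} = 32 + 14 = 46$)
$\frac{-11468 - 6352}{F{\left(-125,-125 \right)} + 25451} = \frac{-11468 - 6352}{46 + 25451} = - \frac{17820}{25497} = \left(-17820\right) \frac{1}{25497} = - \frac{1980}{2833}$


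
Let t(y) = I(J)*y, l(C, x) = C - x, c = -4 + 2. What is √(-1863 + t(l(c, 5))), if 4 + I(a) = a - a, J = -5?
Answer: I*√1835 ≈ 42.837*I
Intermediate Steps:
I(a) = -4 (I(a) = -4 + (a - a) = -4 + 0 = -4)
c = -2
t(y) = -4*y
√(-1863 + t(l(c, 5))) = √(-1863 - 4*(-2 - 1*5)) = √(-1863 - 4*(-2 - 5)) = √(-1863 - 4*(-7)) = √(-1863 + 28) = √(-1835) = I*√1835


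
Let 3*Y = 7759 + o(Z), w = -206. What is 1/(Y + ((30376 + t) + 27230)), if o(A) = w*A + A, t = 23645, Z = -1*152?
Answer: 1/94224 ≈ 1.0613e-5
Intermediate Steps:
Z = -152
o(A) = -205*A (o(A) = -206*A + A = -205*A)
Y = 12973 (Y = (7759 - 205*(-152))/3 = (7759 + 31160)/3 = (1/3)*38919 = 12973)
1/(Y + ((30376 + t) + 27230)) = 1/(12973 + ((30376 + 23645) + 27230)) = 1/(12973 + (54021 + 27230)) = 1/(12973 + 81251) = 1/94224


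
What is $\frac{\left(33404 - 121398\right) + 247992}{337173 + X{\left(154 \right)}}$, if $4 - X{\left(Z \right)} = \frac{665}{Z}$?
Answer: $\frac{3519956}{7417799} \approx 0.47453$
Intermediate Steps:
$X{\left(Z \right)} = 4 - \frac{665}{Z}$
$\frac{\left(33404 - 121398\right) + 247992}{337173 + X{\left(154 \right)}} = \frac{\left(33404 - 121398\right) + 247992}{337173 + \left(4 - \frac{665}{154}\right)} = \frac{-87994 + 247992}{337173 + \left(4 - \frac{95}{22}\right)} = \frac{159998}{337173 + \left(4 - \frac{95}{22}\right)} = \frac{159998}{337173 - \frac{7}{22}} = \frac{159998}{\frac{7417799}{22}} = 159998 \cdot \frac{22}{7417799} = \frac{3519956}{7417799}$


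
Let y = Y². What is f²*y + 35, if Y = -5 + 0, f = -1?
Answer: 60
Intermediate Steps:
Y = -5
y = 25 (y = (-5)² = 25)
f²*y + 35 = (-1)²*25 + 35 = 1*25 + 35 = 25 + 35 = 60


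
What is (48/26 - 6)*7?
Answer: -378/13 ≈ -29.077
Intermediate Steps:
(48/26 - 6)*7 = (48*(1/26) - 6)*7 = (24/13 - 6)*7 = -54/13*7 = -378/13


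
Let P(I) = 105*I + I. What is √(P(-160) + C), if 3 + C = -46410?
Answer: I*√63373 ≈ 251.74*I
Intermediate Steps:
C = -46413 (C = -3 - 46410 = -46413)
P(I) = 106*I
√(P(-160) + C) = √(106*(-160) - 46413) = √(-16960 - 46413) = √(-63373) = I*√63373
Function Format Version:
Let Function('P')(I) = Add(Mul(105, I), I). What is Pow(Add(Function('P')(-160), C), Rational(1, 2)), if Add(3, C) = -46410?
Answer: Mul(I, Pow(63373, Rational(1, 2))) ≈ Mul(251.74, I)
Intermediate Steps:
C = -46413 (C = Add(-3, -46410) = -46413)
Function('P')(I) = Mul(106, I)
Pow(Add(Function('P')(-160), C), Rational(1, 2)) = Pow(Add(Mul(106, -160), -46413), Rational(1, 2)) = Pow(Add(-16960, -46413), Rational(1, 2)) = Pow(-63373, Rational(1, 2)) = Mul(I, Pow(63373, Rational(1, 2)))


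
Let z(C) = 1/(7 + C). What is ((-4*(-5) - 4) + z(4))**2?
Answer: 31329/121 ≈ 258.92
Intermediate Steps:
((-4*(-5) - 4) + z(4))**2 = ((-4*(-5) - 4) + 1/(7 + 4))**2 = ((20 - 4) + 1/11)**2 = (16 + 1/11)**2 = (177/11)**2 = 31329/121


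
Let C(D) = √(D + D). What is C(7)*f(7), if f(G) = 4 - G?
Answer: -3*√14 ≈ -11.225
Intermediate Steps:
C(D) = √2*√D (C(D) = √(2*D) = √2*√D)
C(7)*f(7) = (√2*√7)*(4 - 1*7) = √14*(4 - 7) = √14*(-3) = -3*√14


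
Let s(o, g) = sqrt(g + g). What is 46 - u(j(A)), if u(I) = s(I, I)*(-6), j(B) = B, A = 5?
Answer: 46 + 6*sqrt(10) ≈ 64.974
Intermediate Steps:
s(o, g) = sqrt(2)*sqrt(g) (s(o, g) = sqrt(2*g) = sqrt(2)*sqrt(g))
u(I) = -6*sqrt(2)*sqrt(I) (u(I) = (sqrt(2)*sqrt(I))*(-6) = -6*sqrt(2)*sqrt(I))
46 - u(j(A)) = 46 - (-6)*sqrt(2)*sqrt(5) = 46 - (-6)*sqrt(10) = 46 + 6*sqrt(10)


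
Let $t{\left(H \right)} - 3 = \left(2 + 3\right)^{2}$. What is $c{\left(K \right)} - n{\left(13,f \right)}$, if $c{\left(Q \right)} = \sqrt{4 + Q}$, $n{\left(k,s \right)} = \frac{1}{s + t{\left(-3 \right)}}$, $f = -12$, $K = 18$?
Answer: $- \frac{1}{16} + \sqrt{22} \approx 4.6279$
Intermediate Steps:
$t{\left(H \right)} = 28$ ($t{\left(H \right)} = 3 + \left(2 + 3\right)^{2} = 3 + 5^{2} = 3 + 25 = 28$)
$n{\left(k,s \right)} = \frac{1}{28 + s}$ ($n{\left(k,s \right)} = \frac{1}{s + 28} = \frac{1}{28 + s}$)
$c{\left(K \right)} - n{\left(13,f \right)} = \sqrt{4 + 18} - \frac{1}{28 - 12} = \sqrt{22} - \frac{1}{16} = - \frac{1}{16} + \sqrt{22}$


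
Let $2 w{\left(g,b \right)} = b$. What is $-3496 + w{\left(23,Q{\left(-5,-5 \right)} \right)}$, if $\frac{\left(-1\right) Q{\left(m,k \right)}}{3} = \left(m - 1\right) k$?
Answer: $-3541$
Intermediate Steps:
$Q{\left(m,k \right)} = - 3 k \left(-1 + m\right)$ ($Q{\left(m,k \right)} = - 3 \left(m - 1\right) k = - 3 \left(-1 + m\right) k = - 3 k \left(-1 + m\right)$)
$w{\left(g,b \right)} = \frac{b}{2}$
$-3496 + w{\left(23,Q{\left(-5,-5 \right)} \right)} = -3496 + \frac{3 \left(-5\right) \left(1 - -5\right)}{2} = -3496 + \frac{3 \left(-5\right) \left(1 + 5\right)}{2} = -3496 + \frac{3 \left(-5\right) 6}{2} = -3496 + \frac{1}{2} \left(-90\right) = -3496 - 45 = -3541$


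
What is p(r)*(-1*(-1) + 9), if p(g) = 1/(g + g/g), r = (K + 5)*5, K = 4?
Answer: 5/23 ≈ 0.21739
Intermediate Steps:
r = 45 (r = (4 + 5)*5 = 9*5 = 45)
p(g) = 1/(1 + g) (p(g) = 1/(g + 1) = 1/(1 + g))
p(r)*(-1*(-1) + 9) = (-1*(-1) + 9)/(1 + 45) = (1 + 9)/46 = (1/46)*10 = 5/23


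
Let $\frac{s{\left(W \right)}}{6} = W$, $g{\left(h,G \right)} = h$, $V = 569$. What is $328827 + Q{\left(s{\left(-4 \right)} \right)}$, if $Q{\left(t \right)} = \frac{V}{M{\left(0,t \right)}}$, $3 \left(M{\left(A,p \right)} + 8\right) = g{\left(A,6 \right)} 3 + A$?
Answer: $\frac{2630047}{8} \approx 3.2876 \cdot 10^{5}$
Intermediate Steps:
$M{\left(A,p \right)} = -8 + \frac{4 A}{3}$ ($M{\left(A,p \right)} = -8 + \frac{A 3 + A}{3} = -8 + \frac{3 A + A}{3} = -8 + \frac{4 A}{3}$)
$s{\left(W \right)} = 6 W$
$Q{\left(t \right)} = - \frac{569}{8}$ ($Q{\left(t \right)} = \frac{569}{-8 + \frac{4}{3} \cdot 0} = \frac{569}{-8 + 0} = \frac{569}{-8} = 569 \left(- \frac{1}{8}\right) = - \frac{569}{8}$)
$328827 + Q{\left(s{\left(-4 \right)} \right)} = 328827 - \frac{569}{8} = \frac{2630047}{8}$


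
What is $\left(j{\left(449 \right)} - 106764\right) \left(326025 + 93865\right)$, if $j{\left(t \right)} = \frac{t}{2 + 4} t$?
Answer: $- \frac{92162285935}{3} \approx -3.0721 \cdot 10^{10}$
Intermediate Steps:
$j{\left(t \right)} = \frac{t^{2}}{6}$ ($j{\left(t \right)} = \frac{t}{6} t = \frac{t^{2}}{6}$)
$\left(j{\left(449 \right)} - 106764\right) \left(326025 + 93865\right) = \left(\frac{449^{2}}{6} - 106764\right) \left(326025 + 93865\right) = \left(\frac{1}{6} \cdot 201601 - 106764\right) 419890 = \left(\frac{201601}{6} - 106764\right) 419890 = \left(- \frac{438983}{6}\right) 419890 = - \frac{92162285935}{3}$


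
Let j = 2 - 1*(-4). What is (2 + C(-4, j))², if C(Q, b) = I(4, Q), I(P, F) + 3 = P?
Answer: 9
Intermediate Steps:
j = 6 (j = 2 + 4 = 6)
I(P, F) = -3 + P
C(Q, b) = 1 (C(Q, b) = -3 + 4 = 1)
(2 + C(-4, j))² = (2 + 1)² = 3² = 9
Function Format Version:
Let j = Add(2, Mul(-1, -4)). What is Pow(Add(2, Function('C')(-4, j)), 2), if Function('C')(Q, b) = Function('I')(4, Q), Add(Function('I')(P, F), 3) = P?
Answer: 9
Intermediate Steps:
j = 6 (j = Add(2, 4) = 6)
Function('I')(P, F) = Add(-3, P)
Function('C')(Q, b) = 1 (Function('C')(Q, b) = Add(-3, 4) = 1)
Pow(Add(2, Function('C')(-4, j)), 2) = Pow(Add(2, 1), 2) = Pow(3, 2) = 9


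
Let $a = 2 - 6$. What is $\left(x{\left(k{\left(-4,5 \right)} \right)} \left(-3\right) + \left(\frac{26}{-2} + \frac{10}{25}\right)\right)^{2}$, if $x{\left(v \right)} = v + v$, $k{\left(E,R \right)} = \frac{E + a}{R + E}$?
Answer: $\frac{31329}{25} \approx 1253.2$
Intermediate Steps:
$a = -4$ ($a = 2 - 6 = -4$)
$k{\left(E,R \right)} = \frac{-4 + E}{E + R}$ ($k{\left(E,R \right)} = \frac{E - 4}{R + E} = \frac{-4 + E}{E + R}$)
$x{\left(v \right)} = 2 v$
$\left(x{\left(k{\left(-4,5 \right)} \right)} \left(-3\right) + \left(\frac{26}{-2} + \frac{10}{25}\right)\right)^{2} = \left(2 \frac{-4 - 4}{-4 + 5} \left(-3\right) + \left(\frac{26}{-2} + \frac{10}{25}\right)\right)^{2} = \left(2 \cdot 1^{-1} \left(-8\right) \left(-3\right) + \left(26 \left(- \frac{1}{2}\right) + 10 \cdot \frac{1}{25}\right)\right)^{2} = \left(2 \cdot 1 \left(-8\right) \left(-3\right) + \left(-13 + \frac{2}{5}\right)\right)^{2} = \left(2 \left(-8\right) \left(-3\right) - \frac{63}{5}\right)^{2} = \left(\left(-16\right) \left(-3\right) - \frac{63}{5}\right)^{2} = \left(48 - \frac{63}{5}\right)^{2} = \left(\frac{177}{5}\right)^{2} = \frac{31329}{25}$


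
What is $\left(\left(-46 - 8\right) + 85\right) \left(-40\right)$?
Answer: $-1240$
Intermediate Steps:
$\left(\left(-46 - 8\right) + 85\right) \left(-40\right) = \left(-54 + 85\right) \left(-40\right) = 31 \left(-40\right) = -1240$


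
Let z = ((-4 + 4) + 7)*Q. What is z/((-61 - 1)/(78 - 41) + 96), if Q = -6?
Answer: -777/1745 ≈ -0.44527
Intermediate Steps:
z = -42 (z = ((-4 + 4) + 7)*(-6) = (0 + 7)*(-6) = 7*(-6) = -42)
z/((-61 - 1)/(78 - 41) + 96) = -42/((-61 - 1)/(78 - 41) + 96) = -42/(-62/37 + 96) = -42/(3490/37) = (37/3490)*(-42) = -777/1745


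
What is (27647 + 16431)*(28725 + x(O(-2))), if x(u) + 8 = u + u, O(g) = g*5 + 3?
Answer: 1265170834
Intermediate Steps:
O(g) = 3 + 5*g (O(g) = 5*g + 3 = 3 + 5*g)
x(u) = -8 + 2*u (x(u) = -8 + (u + u) = -8 + 2*u)
(27647 + 16431)*(28725 + x(O(-2))) = (27647 + 16431)*(28725 + (-8 + 2*(3 + 5*(-2)))) = 44078*(28725 + (-8 + 2*(3 - 10))) = 44078*(28725 + (-8 + 2*(-7))) = 44078*(28725 + (-8 - 14)) = 44078*(28725 - 22) = 44078*28703 = 1265170834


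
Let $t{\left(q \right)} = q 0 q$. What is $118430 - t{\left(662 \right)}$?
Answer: $118430$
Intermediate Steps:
$t{\left(q \right)} = 0$ ($t{\left(q \right)} = 0 q = 0$)
$118430 - t{\left(662 \right)} = 118430 - 0 = 118430 + 0 = 118430$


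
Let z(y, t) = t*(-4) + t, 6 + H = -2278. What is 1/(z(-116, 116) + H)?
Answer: -1/2632 ≈ -0.00037994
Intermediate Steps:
H = -2284 (H = -6 - 2278 = -2284)
z(y, t) = -3*t (z(y, t) = -4*t + t = -3*t)
1/(z(-116, 116) + H) = 1/(-3*116 - 2284) = 1/(-348 - 2284) = 1/(-2632) = -1/2632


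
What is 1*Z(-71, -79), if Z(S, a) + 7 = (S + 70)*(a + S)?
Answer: 143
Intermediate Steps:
Z(S, a) = -7 + (70 + S)*(S + a) (Z(S, a) = -7 + (S + 70)*(a + S) = -7 + (70 + S)*(S + a))
1*Z(-71, -79) = 1*(-7 + (-71)**2 + 70*(-71) + 70*(-79) - 71*(-79)) = 1*(-7 + 5041 - 4970 - 5530 + 5609) = 1*143 = 143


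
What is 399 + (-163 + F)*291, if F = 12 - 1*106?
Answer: -74388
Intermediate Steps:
F = -94 (F = 12 - 106 = -94)
399 + (-163 + F)*291 = 399 + (-163 - 94)*291 = 399 - 257*291 = 399 - 74787 = -74388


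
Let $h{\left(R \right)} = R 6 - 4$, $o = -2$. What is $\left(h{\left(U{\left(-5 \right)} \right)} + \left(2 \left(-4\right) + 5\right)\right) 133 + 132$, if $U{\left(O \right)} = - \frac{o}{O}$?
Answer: $- \frac{5591}{5} \approx -1118.2$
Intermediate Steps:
$U{\left(O \right)} = \frac{2}{O}$ ($U{\left(O \right)} = - \frac{-2}{O} = \frac{2}{O}$)
$h{\left(R \right)} = -4 + 6 R$ ($h{\left(R \right)} = 6 R - 4 = -4 + 6 R$)
$\left(h{\left(U{\left(-5 \right)} \right)} + \left(2 \left(-4\right) + 5\right)\right) 133 + 132 = \left(\left(-4 + 6 \frac{2}{-5}\right) + \left(2 \left(-4\right) + 5\right)\right) 133 + 132 = \left(\left(-4 + 6 \cdot 2 \left(- \frac{1}{5}\right)\right) + \left(-8 + 5\right)\right) 133 + 132 = \left(\left(-4 + 6 \left(- \frac{2}{5}\right)\right) - 3\right) 133 + 132 = \left(\left(-4 - \frac{12}{5}\right) - 3\right) 133 + 132 = \left(- \frac{32}{5} - 3\right) 133 + 132 = \left(- \frac{47}{5}\right) 133 + 132 = - \frac{6251}{5} + 132 = - \frac{5591}{5}$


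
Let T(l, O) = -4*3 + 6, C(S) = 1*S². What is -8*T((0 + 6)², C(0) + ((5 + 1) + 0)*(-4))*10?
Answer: 480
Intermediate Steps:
C(S) = S²
T(l, O) = -6 (T(l, O) = -12 + 6 = -6)
-8*T((0 + 6)², C(0) + ((5 + 1) + 0)*(-4))*10 = -8*(-6)*10 = 48*10 = 480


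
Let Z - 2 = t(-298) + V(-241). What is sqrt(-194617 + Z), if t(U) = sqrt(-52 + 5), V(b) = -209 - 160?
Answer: sqrt(-194984 + I*sqrt(47)) ≈ 0.008 + 441.57*I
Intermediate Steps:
V(b) = -369
t(U) = I*sqrt(47) (t(U) = sqrt(-47) = I*sqrt(47))
Z = -367 + I*sqrt(47) (Z = 2 + (I*sqrt(47) - 369) = 2 + (-369 + I*sqrt(47)) = -367 + I*sqrt(47) ≈ -367.0 + 6.8557*I)
sqrt(-194617 + Z) = sqrt(-194617 + (-367 + I*sqrt(47))) = sqrt(-194984 + I*sqrt(47))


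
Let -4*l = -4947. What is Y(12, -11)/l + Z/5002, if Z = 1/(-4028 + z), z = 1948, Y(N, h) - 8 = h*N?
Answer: -5160468307/51469379520 ≈ -0.10026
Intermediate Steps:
l = 4947/4 (l = -¼*(-4947) = 4947/4 ≈ 1236.8)
Y(N, h) = 8 + N*h (Y(N, h) = 8 + h*N = 8 + N*h)
Z = -1/2080 (Z = 1/(-4028 + 1948) = 1/(-2080) = -1/2080 ≈ -0.00048077)
Y(12, -11)/l + Z/5002 = (8 + 12*(-11))/(4947/4) - 1/2080/5002 = (8 - 132)*(4/4947) - 1/2080*1/5002 = -124*4/4947 - 1/10404160 = -496/4947 - 1/10404160 = -5160468307/51469379520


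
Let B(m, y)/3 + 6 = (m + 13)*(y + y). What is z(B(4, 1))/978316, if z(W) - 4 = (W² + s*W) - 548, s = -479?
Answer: -8431/244579 ≈ -0.034471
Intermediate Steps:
B(m, y) = -18 + 6*y*(13 + m) (B(m, y) = -18 + 3*((m + 13)*(y + y)) = -18 + 3*((13 + m)*(2*y)) = -18 + 3*(2*y*(13 + m)) = -18 + 6*y*(13 + m))
z(W) = -544 + W² - 479*W (z(W) = 4 + ((W² - 479*W) - 548) = 4 + (-548 + W² - 479*W) = -544 + W² - 479*W)
z(B(4, 1))/978316 = (-544 + (-18 + 78*1 + 6*4*1)² - 479*(-18 + 78*1 + 6*4*1))/978316 = (-544 + (-18 + 78 + 24)² - 479*(-18 + 78 + 24))*(1/978316) = (-544 + 84² - 479*84)*(1/978316) = (-544 + 7056 - 40236)*(1/978316) = -33724*1/978316 = -8431/244579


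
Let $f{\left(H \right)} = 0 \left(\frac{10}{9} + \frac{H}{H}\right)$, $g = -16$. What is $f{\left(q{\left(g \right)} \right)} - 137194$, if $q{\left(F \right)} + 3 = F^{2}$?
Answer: $-137194$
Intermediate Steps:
$q{\left(F \right)} = -3 + F^{2}$
$f{\left(H \right)} = 0$ ($f{\left(H \right)} = 0 \left(10 \cdot \frac{1}{9} + 1\right) = 0 \left(\frac{10}{9} + 1\right) = 0 \cdot \frac{19}{9} = 0$)
$f{\left(q{\left(g \right)} \right)} - 137194 = 0 - 137194 = -137194$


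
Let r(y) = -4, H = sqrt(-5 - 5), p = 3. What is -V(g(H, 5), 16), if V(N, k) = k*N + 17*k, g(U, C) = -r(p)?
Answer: -336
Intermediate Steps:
H = I*sqrt(10) (H = sqrt(-10) = I*sqrt(10) ≈ 3.1623*I)
g(U, C) = 4 (g(U, C) = -1*(-4) = 4)
V(N, k) = 17*k + N*k (V(N, k) = N*k + 17*k = 17*k + N*k)
-V(g(H, 5), 16) = -16*(17 + 4) = -16*21 = -1*336 = -336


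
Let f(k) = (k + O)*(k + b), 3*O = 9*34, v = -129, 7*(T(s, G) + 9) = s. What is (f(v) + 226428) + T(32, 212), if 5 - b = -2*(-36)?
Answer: 1622009/7 ≈ 2.3172e+5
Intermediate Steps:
T(s, G) = -9 + s/7
b = -67 (b = 5 - (-2)*(-36) = 5 - 1*72 = 5 - 72 = -67)
O = 102 (O = (9*34)/3 = (⅓)*306 = 102)
f(k) = (-67 + k)*(102 + k) (f(k) = (k + 102)*(k - 67) = (102 + k)*(-67 + k) = (-67 + k)*(102 + k))
(f(v) + 226428) + T(32, 212) = ((-6834 + (-129)² + 35*(-129)) + 226428) + (-9 + (⅐)*32) = ((-6834 + 16641 - 4515) + 226428) + (-9 + 32/7) = (5292 + 226428) - 31/7 = 231720 - 31/7 = 1622009/7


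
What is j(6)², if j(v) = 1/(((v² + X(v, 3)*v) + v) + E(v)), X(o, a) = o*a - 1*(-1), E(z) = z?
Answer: 1/26244 ≈ 3.8104e-5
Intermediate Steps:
X(o, a) = 1 + a*o (X(o, a) = a*o + 1 = 1 + a*o)
j(v) = 1/(v² + 2*v + v*(1 + 3*v)) (j(v) = 1/(((v² + (1 + 3*v)*v) + v) + v) = 1/(((v² + v*(1 + 3*v)) + v) + v) = 1/((v + v² + v*(1 + 3*v)) + v) = 1/(v² + 2*v + v*(1 + 3*v)))
j(6)² = (1/(6*(3 + 4*6)))² = (1/(6*(3 + 24)))² = ((⅙)/27)² = ((⅙)*(1/27))² = (1/162)² = 1/26244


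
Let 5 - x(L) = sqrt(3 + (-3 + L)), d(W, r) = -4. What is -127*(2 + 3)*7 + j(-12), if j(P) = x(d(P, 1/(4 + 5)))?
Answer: -4440 - 2*I ≈ -4440.0 - 2.0*I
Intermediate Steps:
x(L) = 5 - sqrt(L) (x(L) = 5 - sqrt(3 + (-3 + L)) = 5 - sqrt(L))
j(P) = 5 - 2*I (j(P) = 5 - sqrt(-4) = 5 - 2*I)
-127*(2 + 3)*7 + j(-12) = -127*(2 + 3)*7 + (5 - 2*I) = -635*7 + (5 - 2*I) = -127*35 + (5 - 2*I) = -4445 + (5 - 2*I) = -4440 - 2*I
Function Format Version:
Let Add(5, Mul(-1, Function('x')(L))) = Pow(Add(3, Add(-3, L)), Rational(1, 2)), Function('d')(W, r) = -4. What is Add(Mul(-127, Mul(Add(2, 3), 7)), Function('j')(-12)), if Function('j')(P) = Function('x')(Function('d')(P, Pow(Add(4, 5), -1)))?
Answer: Add(-4440, Mul(-2, I)) ≈ Add(-4440.0, Mul(-2.0000, I))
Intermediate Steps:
Function('x')(L) = Add(5, Mul(-1, Pow(L, Rational(1, 2)))) (Function('x')(L) = Add(5, Mul(-1, Pow(Add(3, Add(-3, L)), Rational(1, 2)))) = Add(5, Mul(-1, Pow(L, Rational(1, 2)))))
Function('j')(P) = Add(5, Mul(-2, I)) (Function('j')(P) = Add(5, Mul(-1, Pow(-4, Rational(1, 2)))) = Add(5, Mul(-1, Mul(2, I))) = Add(5, Mul(-2, I)))
Add(Mul(-127, Mul(Add(2, 3), 7)), Function('j')(-12)) = Add(Mul(-127, Mul(Add(2, 3), 7)), Add(5, Mul(-2, I))) = Add(Mul(-127, Mul(5, 7)), Add(5, Mul(-2, I))) = Add(Mul(-127, 35), Add(5, Mul(-2, I))) = Add(-4445, Add(5, Mul(-2, I))) = Add(-4440, Mul(-2, I))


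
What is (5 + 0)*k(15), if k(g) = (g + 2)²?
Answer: 1445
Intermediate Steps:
k(g) = (2 + g)²
(5 + 0)*k(15) = (5 + 0)*(2 + 15)² = 5*17² = 5*289 = 1445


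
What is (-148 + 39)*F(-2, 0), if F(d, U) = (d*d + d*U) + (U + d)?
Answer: -218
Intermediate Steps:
F(d, U) = U + d + d² + U*d (F(d, U) = (d² + U*d) + (U + d) = U + d + d² + U*d)
(-148 + 39)*F(-2, 0) = (-148 + 39)*(0 - 2 + (-2)² + 0*(-2)) = -109*(0 - 2 + 4 + 0) = -109*2 = -218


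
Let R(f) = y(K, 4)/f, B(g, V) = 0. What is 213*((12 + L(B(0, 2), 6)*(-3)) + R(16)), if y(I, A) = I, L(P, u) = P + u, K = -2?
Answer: -10437/8 ≈ -1304.6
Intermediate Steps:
R(f) = -2/f
213*((12 + L(B(0, 2), 6)*(-3)) + R(16)) = 213*((12 + (0 + 6)*(-3)) - 2/16) = 213*((12 + 6*(-3)) - 2*1/16) = 213*((12 - 18) - 1/8) = 213*(-6 - 1/8) = 213*(-49/8) = -10437/8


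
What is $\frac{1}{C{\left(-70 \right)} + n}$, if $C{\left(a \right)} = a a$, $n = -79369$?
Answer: $- \frac{1}{74469} \approx -1.3428 \cdot 10^{-5}$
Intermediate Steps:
$C{\left(a \right)} = a^{2}$
$\frac{1}{C{\left(-70 \right)} + n} = \frac{1}{\left(-70\right)^{2} - 79369} = \frac{1}{4900 - 79369} = \frac{1}{-74469} = - \frac{1}{74469}$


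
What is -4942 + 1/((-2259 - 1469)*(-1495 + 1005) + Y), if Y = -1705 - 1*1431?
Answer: -9012152127/1823584 ≈ -4942.0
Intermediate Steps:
Y = -3136 (Y = -1705 - 1431 = -3136)
-4942 + 1/((-2259 - 1469)*(-1495 + 1005) + Y) = -4942 + 1/((-2259 - 1469)*(-1495 + 1005) - 3136) = -4942 + 1/(-3728*(-490) - 3136) = -4942 + 1/(1826720 - 3136) = -4942 + 1/1823584 = -9012152127/1823584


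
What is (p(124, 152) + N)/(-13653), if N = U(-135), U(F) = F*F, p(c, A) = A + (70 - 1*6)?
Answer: -2049/1517 ≈ -1.3507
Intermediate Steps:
p(c, A) = 64 + A (p(c, A) = A + (70 - 6) = A + 64 = 64 + A)
U(F) = F**2
N = 18225 (N = (-135)**2 = 18225)
(p(124, 152) + N)/(-13653) = ((64 + 152) + 18225)/(-13653) = (216 + 18225)*(-1/13653) = 18441*(-1/13653) = -2049/1517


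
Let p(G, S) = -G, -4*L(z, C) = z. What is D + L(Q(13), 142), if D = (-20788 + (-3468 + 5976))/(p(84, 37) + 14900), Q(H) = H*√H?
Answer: -2285/1852 - 13*√13/4 ≈ -12.952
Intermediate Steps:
Q(H) = H^(3/2)
L(z, C) = -z/4
D = -2285/1852 (D = (-20788 + (-3468 + 5976))/(-1*84 + 14900) = (-20788 + 2508)/(-84 + 14900) = -18280/14816 = -18280*1/14816 = -2285/1852 ≈ -1.2338)
D + L(Q(13), 142) = -2285/1852 - 13*√13/4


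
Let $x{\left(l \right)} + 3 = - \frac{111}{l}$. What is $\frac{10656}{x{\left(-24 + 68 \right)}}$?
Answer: $- \frac{52096}{27} \approx -1929.5$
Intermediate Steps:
$x{\left(l \right)} = -3 - \frac{111}{l}$
$\frac{10656}{x{\left(-24 + 68 \right)}} = \frac{10656}{-3 - \frac{111}{-24 + 68}} = \frac{10656}{-3 - \frac{111}{44}} = \frac{10656}{- \frac{243}{44}} = 10656 \left(- \frac{44}{243}\right) = - \frac{52096}{27}$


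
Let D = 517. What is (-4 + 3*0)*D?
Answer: -2068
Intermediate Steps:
(-4 + 3*0)*D = (-4 + 3*0)*517 = (-4 + 0)*517 = -4*517 = -2068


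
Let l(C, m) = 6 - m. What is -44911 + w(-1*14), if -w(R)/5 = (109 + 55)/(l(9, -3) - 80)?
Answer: -3187861/71 ≈ -44899.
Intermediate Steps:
w(R) = 820/71 (w(R) = -5*(109 + 55)/((6 - 1*(-3)) - 80) = -820/((6 + 3) - 80) = -820/(9 - 80) = -820/(-71) = -820*(-1)/71 = -5*(-164/71) = 820/71)
-44911 + w(-1*14) = -44911 + 820/71 = -3187861/71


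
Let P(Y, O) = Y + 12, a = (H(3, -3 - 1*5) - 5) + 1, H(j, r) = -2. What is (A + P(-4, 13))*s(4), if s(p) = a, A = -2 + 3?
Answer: -54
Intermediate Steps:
A = 1
a = -6 (a = (-2 - 5) + 1 = -7 + 1 = -6)
P(Y, O) = 12 + Y
s(p) = -6
(A + P(-4, 13))*s(4) = (1 + (12 - 4))*(-6) = (1 + 8)*(-6) = 9*(-6) = -54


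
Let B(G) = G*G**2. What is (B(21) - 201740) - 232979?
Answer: -425458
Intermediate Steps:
B(G) = G**3
(B(21) - 201740) - 232979 = (21**3 - 201740) - 232979 = (9261 - 201740) - 232979 = -192479 - 232979 = -425458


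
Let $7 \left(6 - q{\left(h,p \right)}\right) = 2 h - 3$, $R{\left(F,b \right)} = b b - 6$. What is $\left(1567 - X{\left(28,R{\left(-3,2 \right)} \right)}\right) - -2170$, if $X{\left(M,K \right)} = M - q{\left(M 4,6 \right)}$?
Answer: $\frac{25784}{7} \approx 3683.4$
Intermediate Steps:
$R{\left(F,b \right)} = -6 + b^{2}$ ($R{\left(F,b \right)} = b^{2} - 6 = -6 + b^{2}$)
$q{\left(h,p \right)} = \frac{45}{7} - \frac{2 h}{7}$ ($q{\left(h,p \right)} = 6 - \frac{2 h - 3}{7} = 6 - \frac{-3 + 2 h}{7} = 6 - \left(- \frac{3}{7} + \frac{2 h}{7}\right) = \frac{45}{7} - \frac{2 h}{7}$)
$X{\left(M,K \right)} = - \frac{45}{7} + \frac{15 M}{7}$ ($X{\left(M,K \right)} = M - \left(\frac{45}{7} - \frac{2 M 4}{7}\right) = M - \left(\frac{45}{7} - \frac{2 \cdot 4 M}{7}\right) = M - \left(\frac{45}{7} - \frac{8 M}{7}\right) = M + \left(- \frac{45}{7} + \frac{8 M}{7}\right) = - \frac{45}{7} + \frac{15 M}{7}$)
$\left(1567 - X{\left(28,R{\left(-3,2 \right)} \right)}\right) - -2170 = \left(1567 - \left(- \frac{45}{7} + \frac{15}{7} \cdot 28\right)\right) - -2170 = \left(1567 - \left(- \frac{45}{7} + 60\right)\right) + 2170 = \left(1567 - \frac{375}{7}\right) + 2170 = \frac{10594}{7} + 2170 = \frac{25784}{7}$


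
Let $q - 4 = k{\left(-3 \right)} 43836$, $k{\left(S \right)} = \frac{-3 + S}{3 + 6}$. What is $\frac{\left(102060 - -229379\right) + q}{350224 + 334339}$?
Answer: $\frac{302219}{684563} \approx 0.44148$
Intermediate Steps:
$k{\left(S \right)} = - \frac{1}{3} + \frac{S}{9}$ ($k{\left(S \right)} = \frac{-3 + S}{9} = \left(-3 + S\right) \frac{1}{9} = - \frac{1}{3} + \frac{S}{9}$)
$q = -29220$ ($q = 4 + \left(- \frac{1}{3} + \frac{1}{9} \left(-3\right)\right) 43836 = 4 + \left(- \frac{1}{3} - \frac{1}{3}\right) 43836 = 4 - 29224 = -29220$)
$\frac{\left(102060 - -229379\right) + q}{350224 + 334339} = \frac{\left(102060 - -229379\right) - 29220}{350224 + 334339} = \frac{\left(102060 + 229379\right) - 29220}{684563} = \left(331439 - 29220\right) \frac{1}{684563} = 302219 \cdot \frac{1}{684563} = \frac{302219}{684563}$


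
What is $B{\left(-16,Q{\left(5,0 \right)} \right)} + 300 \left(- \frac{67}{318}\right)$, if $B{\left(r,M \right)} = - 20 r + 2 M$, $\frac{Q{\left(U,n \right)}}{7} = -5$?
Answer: $\frac{9900}{53} \approx 186.79$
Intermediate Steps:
$Q{\left(U,n \right)} = -35$ ($Q{\left(U,n \right)} = 7 \left(-5\right) = -35$)
$B{\left(-16,Q{\left(5,0 \right)} \right)} + 300 \left(- \frac{67}{318}\right) = \left(\left(-20\right) \left(-16\right) + 2 \left(-35\right)\right) + 300 \left(- \frac{67}{318}\right) = \left(320 - 70\right) + 300 \left(\left(-67\right) \frac{1}{318}\right) = 250 + 300 \left(- \frac{67}{318}\right) = 250 - \frac{3350}{53} = \frac{9900}{53}$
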